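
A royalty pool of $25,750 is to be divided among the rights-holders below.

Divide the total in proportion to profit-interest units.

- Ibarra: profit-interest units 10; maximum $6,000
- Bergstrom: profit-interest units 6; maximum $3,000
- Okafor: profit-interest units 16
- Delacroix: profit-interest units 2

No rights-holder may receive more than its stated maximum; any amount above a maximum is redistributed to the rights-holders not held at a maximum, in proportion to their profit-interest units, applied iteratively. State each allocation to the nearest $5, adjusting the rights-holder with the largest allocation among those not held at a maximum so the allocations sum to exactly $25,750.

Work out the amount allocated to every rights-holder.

Total profit-interest units = 34.
Unconstrained shares: Ibarra 7,573.53; Bergstrom 4,544.12; Okafor 12,117.65; Delacroix 1,514.71.
Capped: Ibarra ($6,000), Bergstrom ($3,000); residual $16,750 reallocated over remaining profit-interest units 18.
Remaining shares: Okafor 14,888.89 → $14,890; Delacroix 1,861.11 → $1,860.

Ibarra: $6,000 · Bergstrom: $3,000 · Okafor: $14,890 · Delacroix: $1,860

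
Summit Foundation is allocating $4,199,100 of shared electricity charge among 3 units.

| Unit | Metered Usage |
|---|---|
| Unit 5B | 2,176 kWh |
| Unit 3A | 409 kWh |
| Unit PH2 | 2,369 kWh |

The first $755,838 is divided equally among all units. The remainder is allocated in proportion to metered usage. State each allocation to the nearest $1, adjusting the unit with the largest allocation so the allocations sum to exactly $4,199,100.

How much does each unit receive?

Unit 5B: $1,764,368 · Unit 3A: $536,220 · Unit PH2: $1,898,512

Equal tier: $755,838 ÷ 3 = $251,946 apiece.
Remainder $3,443,262 by metered usage (total 4,954): Unit 5B 1,512,421.90 → $1,512,422; Unit 3A 284,274.15 → $284,274; Unit PH2 1,646,565.94 → $1,646,566.
Totals: Unit 5B $251,946 + $1,512,422 = $1,764,368; Unit 3A $251,946 + $284,274 = $536,220; Unit PH2 $251,946 + $1,646,566 = $1,898,512.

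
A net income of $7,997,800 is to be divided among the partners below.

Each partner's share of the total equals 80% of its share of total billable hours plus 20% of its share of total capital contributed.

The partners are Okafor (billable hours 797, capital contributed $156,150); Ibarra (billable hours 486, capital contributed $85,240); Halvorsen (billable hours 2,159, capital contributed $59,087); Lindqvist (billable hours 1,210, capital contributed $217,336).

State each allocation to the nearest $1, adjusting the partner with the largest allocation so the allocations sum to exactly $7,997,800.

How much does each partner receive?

Okafor: $1,578,531 | Ibarra: $931,744 | Halvorsen: $3,151,957 | Lindqvist: $2,335,568

Billable hours total 4,652; capital contributed total 517,813.
Composite weights (80% billable hours + 20% capital contributed): Okafor 0.1974; Ibarra 0.1165; Halvorsen 0.3941; Lindqvist 0.2920.
Pro-rata amounts: Okafor 1,578,531.20; Ibarra 931,744.01; Halvorsen 3,151,956.35; Lindqvist 2,335,568.44.
After rounding ($1): Okafor $1,578,531; Ibarra $931,744; Halvorsen $3,151,956; Lindqvist $2,335,568. Sum = $7,997,799.
Difference $7,997,800 − $7,997,799 = +$1 applied to largest allocation (Halvorsen): Halvorsen becomes $3,151,957.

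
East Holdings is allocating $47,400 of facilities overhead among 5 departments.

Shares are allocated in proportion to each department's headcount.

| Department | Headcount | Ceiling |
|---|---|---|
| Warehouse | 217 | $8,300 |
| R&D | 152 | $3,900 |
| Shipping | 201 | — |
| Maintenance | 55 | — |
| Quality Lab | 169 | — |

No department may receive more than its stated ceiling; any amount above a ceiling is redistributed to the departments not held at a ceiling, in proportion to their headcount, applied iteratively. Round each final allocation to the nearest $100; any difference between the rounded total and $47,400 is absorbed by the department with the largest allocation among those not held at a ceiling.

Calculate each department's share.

Total headcount = 794.
Pro-rata shares before constraints: Warehouse 12,954.41; R&D 9,074.06; Shipping 11,999.24; Maintenance 3,283.38; Quality Lab 10,088.92.
Capped: Warehouse ($8,300), R&D ($3,900); balance $35,200 reallocated over remaining headcount 425.
Redistributed shares: Shipping 16,647.53 → $16,600; Maintenance 4,555.29 → $4,600; Quality Lab 13,997.18 → $14,000.

Warehouse: $8,300 · R&D: $3,900 · Shipping: $16,600 · Maintenance: $4,600 · Quality Lab: $14,000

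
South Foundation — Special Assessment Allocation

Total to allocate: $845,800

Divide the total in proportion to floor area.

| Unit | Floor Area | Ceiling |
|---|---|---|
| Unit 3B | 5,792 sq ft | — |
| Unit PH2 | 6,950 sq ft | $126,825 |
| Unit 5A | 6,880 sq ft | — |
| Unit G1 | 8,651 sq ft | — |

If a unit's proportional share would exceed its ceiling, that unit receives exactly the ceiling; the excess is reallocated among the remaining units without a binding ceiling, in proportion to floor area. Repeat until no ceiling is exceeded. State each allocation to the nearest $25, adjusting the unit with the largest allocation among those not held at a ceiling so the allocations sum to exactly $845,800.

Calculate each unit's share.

Combined floor area = 28,273.
Unconstrained shares: Unit 3B 173,270.39; Unit PH2 207,912.496; Unit 5A 205,818.41; Unit G1 258,798.71.
Capped: Unit PH2 ($126,825); remaining pool $718,975 reallocated over remaining floor area 21,323.
Shares after redistribution: Unit 3B 195,296.31 → $195,300; Unit 5A 231,981.80 → $231,975; Unit G1 291,696.89 → $291,700.

Unit 3B: $195,300; Unit PH2: $126,825; Unit 5A: $231,975; Unit G1: $291,700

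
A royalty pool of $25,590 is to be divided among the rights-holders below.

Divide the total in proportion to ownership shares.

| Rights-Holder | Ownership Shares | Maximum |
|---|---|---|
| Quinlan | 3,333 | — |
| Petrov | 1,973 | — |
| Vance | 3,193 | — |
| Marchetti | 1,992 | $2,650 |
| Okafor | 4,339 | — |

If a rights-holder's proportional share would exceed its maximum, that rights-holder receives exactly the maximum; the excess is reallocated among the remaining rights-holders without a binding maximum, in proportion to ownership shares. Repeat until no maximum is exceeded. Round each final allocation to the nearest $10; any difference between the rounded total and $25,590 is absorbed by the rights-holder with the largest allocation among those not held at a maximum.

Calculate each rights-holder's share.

Quinlan: $5,960 | Petrov: $3,530 | Vance: $5,710 | Marchetti: $2,650 | Okafor: $7,740

Total ownership shares = 14,830.
Proportional shares (ignoring caps): Quinlan 5,751.28; Petrov 3,404.52; Vance 5,509.70; Marchetti 3,437.31; Okafor 7,487.19.
Held at cap: Marchetti ($2,650); balance $22,940 reallocated over remaining ownership shares 12,838.
Remaining shares: Quinlan 5,955.68 → $5,960; Petrov 3,525.52 → $3,530; Vance 5,705.52 → $5,710; Okafor 7,753.28 → $7,750.
Rounding difference −$10 applied to Okafor → $7,740.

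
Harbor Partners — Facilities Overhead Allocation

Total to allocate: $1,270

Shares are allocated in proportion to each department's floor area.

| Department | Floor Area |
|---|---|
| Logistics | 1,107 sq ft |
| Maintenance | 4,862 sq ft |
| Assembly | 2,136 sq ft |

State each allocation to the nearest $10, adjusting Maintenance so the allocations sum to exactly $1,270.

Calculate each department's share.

Floor area total: 8,105.
Unrounded shares: Logistics 1,107/8,105 × $1,270 = 173.46; Maintenance 4,862/8,105 × $1,270 = 761.84; Assembly 2,136/8,105 × $1,270 = 334.70.
At nearest $10: Logistics $170; Maintenance $760; Assembly $330. Sum = $1,260.
Difference $1,270 − $1,260 = +$10 applied to Maintenance: Maintenance becomes $770.

Logistics: $170 · Maintenance: $770 · Assembly: $330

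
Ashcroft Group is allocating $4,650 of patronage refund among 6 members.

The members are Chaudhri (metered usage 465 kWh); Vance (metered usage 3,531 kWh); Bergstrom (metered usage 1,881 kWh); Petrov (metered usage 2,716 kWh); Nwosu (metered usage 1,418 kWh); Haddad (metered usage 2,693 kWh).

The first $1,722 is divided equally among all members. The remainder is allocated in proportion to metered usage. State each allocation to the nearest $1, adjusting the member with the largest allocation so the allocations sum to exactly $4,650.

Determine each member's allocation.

Equal tier: $1,722 ÷ 6 = $287 apiece.
Remainder $2,928 by metered usage (total 12,704): Chaudhri 107.17 → $107; Vance 813.82 → $814; Bergstrom 433.53 → $434; Petrov 625.98 → $626; Nwosu 326.82 → $327; Haddad 620.68 → $621.
Rounding difference −$1 on remainder applied to Vance.
Totals: Chaudhri $287 + $107 = $394; Vance $287 + $813 = $1,100; Bergstrom $287 + $434 = $721; Petrov $287 + $626 = $913; Nwosu $287 + $327 = $614; Haddad $287 + $621 = $908.

Chaudhri: $394 · Vance: $1,100 · Bergstrom: $721 · Petrov: $913 · Nwosu: $614 · Haddad: $908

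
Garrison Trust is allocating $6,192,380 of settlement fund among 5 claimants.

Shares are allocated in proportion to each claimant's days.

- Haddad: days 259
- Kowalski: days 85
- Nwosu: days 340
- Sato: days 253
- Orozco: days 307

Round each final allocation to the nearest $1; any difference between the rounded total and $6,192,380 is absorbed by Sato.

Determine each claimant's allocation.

Days total: 1,244.
Proportional shares: Haddad 259/1,244 × $6,192,380 = 1,289,249.53; Kowalski 85/1,244 × $6,192,380 = 423,112.78; Nwosu 340/1,244 × $6,192,380 = 1,692,451.13; Sato 253/1,244 × $6,192,380 = 1,259,382.75; Orozco 307/1,244 × $6,192,380 = 1,528,183.81.
After rounding ($1): Haddad $1,289,250; Kowalski $423,113; Nwosu $1,692,451; Sato $1,259,383; Orozco $1,528,184. Sum = $6,192,381.
Difference $6,192,380 − $6,192,381 = −$1 applied to Sato: Sato becomes $1,259,382.

Haddad: $1,289,250 · Kowalski: $423,113 · Nwosu: $1,692,451 · Sato: $1,259,382 · Orozco: $1,528,184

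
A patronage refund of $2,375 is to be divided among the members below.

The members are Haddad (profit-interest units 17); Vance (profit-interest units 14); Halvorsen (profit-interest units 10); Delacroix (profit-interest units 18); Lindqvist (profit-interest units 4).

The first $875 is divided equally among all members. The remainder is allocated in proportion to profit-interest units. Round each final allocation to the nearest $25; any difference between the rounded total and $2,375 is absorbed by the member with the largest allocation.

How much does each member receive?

$875 shared equally gives $175 per member.
Remainder $1,500 by profit-interest units (total 63): Haddad 404.76 → $400; Vance 333.33 → $325; Halvorsen 238.10 → $250; Delacroix 428.57 → $425; Lindqvist 95.24 → $100.
Totals: Haddad $175 + $400 = $575; Vance $175 + $325 = $500; Halvorsen $175 + $250 = $425; Delacroix $175 + $425 = $600; Lindqvist $175 + $100 = $275.

Haddad: $575; Vance: $500; Halvorsen: $425; Delacroix: $600; Lindqvist: $275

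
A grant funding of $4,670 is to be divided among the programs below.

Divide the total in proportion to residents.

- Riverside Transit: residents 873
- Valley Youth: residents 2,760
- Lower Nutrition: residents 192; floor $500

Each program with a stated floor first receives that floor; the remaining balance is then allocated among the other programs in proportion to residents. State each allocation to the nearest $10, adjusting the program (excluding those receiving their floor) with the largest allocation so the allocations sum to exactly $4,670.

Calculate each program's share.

Guaranteed amounts: Lower Nutrition $500. Residual $4,170.
Residual split over remaining residents 3,633: Riverside Transit 1,002.04 → $1,000; Valley Youth 3,167.96 → $3,170.

Riverside Transit: $1,000 · Valley Youth: $3,170 · Lower Nutrition: $500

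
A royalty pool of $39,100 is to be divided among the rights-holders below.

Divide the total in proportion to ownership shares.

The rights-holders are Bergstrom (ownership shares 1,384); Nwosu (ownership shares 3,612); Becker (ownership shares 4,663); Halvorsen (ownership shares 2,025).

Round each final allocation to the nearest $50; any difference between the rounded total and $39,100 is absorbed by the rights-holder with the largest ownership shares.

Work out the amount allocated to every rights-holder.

Sum of ownership shares: 1,384 + 3,612 + 4,663 + 2,025 = 11,684.
Proportional shares: Bergstrom 4,631.50; Nwosu 12,087.40; Becker 15,604.53; Halvorsen 6,776.57.
Rounded to nearest $50: Bergstrom $4,650; Nwosu $12,100; Becker $15,600; Halvorsen $6,800. Sum = $39,150.
Difference $39,100 − $39,150 = −$50 applied to largest ownership shares (Becker): Becker becomes $15,550.

Bergstrom: $4,650 | Nwosu: $12,100 | Becker: $15,550 | Halvorsen: $6,800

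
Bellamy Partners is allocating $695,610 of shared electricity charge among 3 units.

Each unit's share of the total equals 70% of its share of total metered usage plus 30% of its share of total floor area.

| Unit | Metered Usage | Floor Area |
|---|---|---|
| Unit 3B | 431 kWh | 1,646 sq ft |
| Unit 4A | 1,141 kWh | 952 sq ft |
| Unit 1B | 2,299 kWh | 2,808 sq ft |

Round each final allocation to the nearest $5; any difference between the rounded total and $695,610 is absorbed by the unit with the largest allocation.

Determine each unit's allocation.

Unit 3B: $117,755; Unit 4A: $180,275; Unit 1B: $397,580

Metered usage total 3,871; floor area total 5,406.
Blended shares (70% metered usage + 30% floor area): Unit 3B 0.1693; Unit 4A 0.2592; Unit 1B 0.5716.
Proportional shares: Unit 3B 117,753.88; Unit 4A 180,273.80; Unit 1B 397,582.31.
Rounded to nearest $5: Unit 3B $117,755; Unit 4A $180,275; Unit 1B $397,580. Sum = $695,610.
Sum already equals the total — no adjustment.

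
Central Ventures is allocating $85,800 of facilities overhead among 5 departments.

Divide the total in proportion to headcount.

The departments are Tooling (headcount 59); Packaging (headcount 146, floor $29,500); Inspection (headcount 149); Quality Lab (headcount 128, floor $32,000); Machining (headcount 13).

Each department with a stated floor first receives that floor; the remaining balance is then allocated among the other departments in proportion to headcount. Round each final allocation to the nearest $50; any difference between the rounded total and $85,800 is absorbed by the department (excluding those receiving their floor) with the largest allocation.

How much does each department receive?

Fund the minimums — Packaging $29,500; Quality Lab $32,000. Residual $24,300.
Residual split over remaining headcount 221: Tooling 6,487.33 → $6,500; Inspection 16,383.26 → $16,400; Machining 1,429.41 → $1,450.
Rounding difference −$50 applied to Inspection → $16,350.

Tooling: $6,500; Packaging: $29,500; Inspection: $16,350; Quality Lab: $32,000; Machining: $1,450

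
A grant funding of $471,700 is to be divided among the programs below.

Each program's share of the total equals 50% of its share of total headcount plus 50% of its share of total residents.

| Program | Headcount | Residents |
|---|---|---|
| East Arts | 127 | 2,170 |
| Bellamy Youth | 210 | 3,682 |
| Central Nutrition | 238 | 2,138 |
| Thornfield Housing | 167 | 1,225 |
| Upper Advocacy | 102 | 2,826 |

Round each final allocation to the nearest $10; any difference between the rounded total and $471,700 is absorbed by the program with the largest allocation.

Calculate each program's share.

Headcount total 844; residents total 12,041.
Blended shares (50% headcount + 50% residents): East Arts 0.1653; Bellamy Youth 0.2773; Central Nutrition 0.2298; Thornfield Housing 0.1498; Upper Advocacy 0.1778.
Unrounded shares: East Arts 77,993.60; Bellamy Youth 130,803.29; Central Nutrition 108,384.99; Thornfield Housing 70,661.38; Upper Advocacy 83,856.75.
After rounding ($10): East Arts $77,990; Bellamy Youth $130,800; Central Nutrition $108,380; Thornfield Housing $70,660; Upper Advocacy $83,860. Sum = $471,690.
Difference $471,700 − $471,690 = +$10 applied to largest allocation (Bellamy Youth): Bellamy Youth becomes $130,810.

East Arts: $77,990 · Bellamy Youth: $130,810 · Central Nutrition: $108,380 · Thornfield Housing: $70,660 · Upper Advocacy: $83,860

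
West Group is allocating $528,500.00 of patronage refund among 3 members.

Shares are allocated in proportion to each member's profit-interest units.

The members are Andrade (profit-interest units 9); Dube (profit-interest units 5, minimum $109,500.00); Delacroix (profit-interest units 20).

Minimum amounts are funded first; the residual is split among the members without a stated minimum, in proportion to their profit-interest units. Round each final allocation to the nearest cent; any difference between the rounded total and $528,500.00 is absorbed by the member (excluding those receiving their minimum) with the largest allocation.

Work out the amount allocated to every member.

Andrade: $130,034.48; Dube: $109,500.00; Delacroix: $288,965.52

Guaranteed amounts: Dube $109,500.00. Residual $419,000.00.
Residual split over remaining profit-interest units 29: Andrade 130,034.4828 → $130,034.48; Delacroix 288,965.5172 → $288,965.52.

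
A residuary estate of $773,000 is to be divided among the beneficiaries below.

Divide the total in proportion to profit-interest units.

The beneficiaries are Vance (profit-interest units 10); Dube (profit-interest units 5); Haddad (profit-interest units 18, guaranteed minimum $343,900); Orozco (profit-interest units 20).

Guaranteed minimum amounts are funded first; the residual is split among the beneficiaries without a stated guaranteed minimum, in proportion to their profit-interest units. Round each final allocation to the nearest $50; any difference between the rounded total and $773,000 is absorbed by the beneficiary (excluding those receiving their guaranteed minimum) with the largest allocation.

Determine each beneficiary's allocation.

Minimums first: Haddad $343,900. Balance $429,100.
Balance split over remaining profit-interest units 35: Vance 122,600.00 → $122,600; Dube 61,300.00 → $61,300; Orozco 245,200.00 → $245,200.

Vance: $122,600 | Dube: $61,300 | Haddad: $343,900 | Orozco: $245,200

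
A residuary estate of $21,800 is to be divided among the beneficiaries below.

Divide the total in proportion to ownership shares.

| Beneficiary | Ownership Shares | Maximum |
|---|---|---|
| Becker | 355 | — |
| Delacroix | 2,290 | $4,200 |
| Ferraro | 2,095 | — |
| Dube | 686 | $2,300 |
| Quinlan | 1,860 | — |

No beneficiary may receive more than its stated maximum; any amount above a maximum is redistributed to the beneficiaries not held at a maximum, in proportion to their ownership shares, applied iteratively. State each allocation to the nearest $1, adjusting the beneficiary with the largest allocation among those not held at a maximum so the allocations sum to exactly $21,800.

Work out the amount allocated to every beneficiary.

Becker: $1,260 | Delacroix: $4,200 | Ferraro: $7,437 | Dube: $2,300 | Quinlan: $6,603

Combined ownership shares = 7,286.
Pro-rata shares before constraints: Becker 1,062.17; Delacroix 6,851.77; Ferraro 6,268.32; Dube 2,052.54; Quinlan 5,565.19.
Cap binds for Delacroix ($4,200); remaining pool $17,600 reallocated over remaining ownership shares 4,996.
Cap binds for Dube ($2,300); remaining pool $15,300 reallocated over remaining ownership shares 4,310.
Redistributed shares: Becker 1,260.21 → $1,260; Ferraro 7,437.01 → $7,437; Quinlan 6,602.78 → $6,603.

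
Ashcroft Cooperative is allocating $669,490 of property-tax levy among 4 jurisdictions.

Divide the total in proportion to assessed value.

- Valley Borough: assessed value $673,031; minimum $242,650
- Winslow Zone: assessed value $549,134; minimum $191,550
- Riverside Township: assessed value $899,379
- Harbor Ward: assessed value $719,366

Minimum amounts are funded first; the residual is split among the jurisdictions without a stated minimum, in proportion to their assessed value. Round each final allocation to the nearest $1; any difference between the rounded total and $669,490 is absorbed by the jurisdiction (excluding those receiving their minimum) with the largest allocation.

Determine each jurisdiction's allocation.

Guaranteed amounts: Valley Borough $242,650; Winslow Zone $191,550. Balance $235,290.
Balance split over remaining assessed value 1,618,745: Riverside Township 130,727.75 → $130,728; Harbor Ward 104,562.25 → $104,562.

Valley Borough: $242,650 | Winslow Zone: $191,550 | Riverside Township: $130,728 | Harbor Ward: $104,562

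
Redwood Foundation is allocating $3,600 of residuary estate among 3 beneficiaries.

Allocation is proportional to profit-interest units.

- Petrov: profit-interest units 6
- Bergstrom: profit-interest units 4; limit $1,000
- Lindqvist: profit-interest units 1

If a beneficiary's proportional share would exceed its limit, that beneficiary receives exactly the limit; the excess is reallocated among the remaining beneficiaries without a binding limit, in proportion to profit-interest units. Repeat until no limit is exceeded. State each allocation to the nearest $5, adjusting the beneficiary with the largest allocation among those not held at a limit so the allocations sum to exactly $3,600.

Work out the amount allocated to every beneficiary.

Petrov: $2,230 | Bergstrom: $1,000 | Lindqvist: $370

Combined profit-interest units = 11.
Proportional shares (ignoring caps): Petrov 1,963.64; Bergstrom 1,309.09; Lindqvist 327.27.
Held at cap: Bergstrom ($1,000); balance $2,600 reallocated over remaining profit-interest units 7.
Remaining shares: Petrov 2,228.57 → $2,230; Lindqvist 371.43 → $370.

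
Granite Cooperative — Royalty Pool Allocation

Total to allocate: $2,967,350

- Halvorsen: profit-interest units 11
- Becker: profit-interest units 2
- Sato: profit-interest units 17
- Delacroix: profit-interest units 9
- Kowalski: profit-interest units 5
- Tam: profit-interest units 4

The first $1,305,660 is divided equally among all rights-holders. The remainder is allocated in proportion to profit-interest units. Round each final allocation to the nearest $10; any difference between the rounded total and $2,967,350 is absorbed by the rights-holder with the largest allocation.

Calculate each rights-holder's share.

Halvorsen: $598,410; Becker: $286,850; Sato: $806,130; Delacroix: $529,180; Kowalski: $390,700; Tam: $356,080

$1,305,660 shared equally gives $217,610 per rights-holder.
Remainder $1,661,690 by profit-interest units (total 48): Halvorsen 380,803.96 → $380,800; Becker 69,237.08 → $69,240; Sato 588,515.21 → $588,520; Delacroix 311,566.88 → $311,570; Kowalski 173,092.71 → $173,090; Tam 138,474.17 → $138,470.
Totals: Halvorsen $217,610 + $380,800 = $598,410; Becker $217,610 + $69,240 = $286,850; Sato $217,610 + $588,520 = $806,130; Delacroix $217,610 + $311,570 = $529,180; Kowalski $217,610 + $173,090 = $390,700; Tam $217,610 + $138,470 = $356,080.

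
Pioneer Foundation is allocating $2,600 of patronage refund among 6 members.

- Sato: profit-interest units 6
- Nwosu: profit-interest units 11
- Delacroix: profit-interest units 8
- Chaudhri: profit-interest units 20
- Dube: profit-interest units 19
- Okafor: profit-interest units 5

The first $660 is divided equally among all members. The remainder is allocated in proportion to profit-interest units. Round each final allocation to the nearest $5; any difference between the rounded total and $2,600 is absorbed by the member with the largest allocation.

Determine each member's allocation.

Sato: $280 · Nwosu: $420 · Delacroix: $335 · Chaudhri: $670 · Dube: $645 · Okafor: $250

First tranche $660 split equally: $110 each.
Remainder $1,940 by profit-interest units (total 69): Sato 168.70 → $170; Nwosu 309.28 → $310; Delacroix 224.93 → $225; Chaudhri 562.32 → $560; Dube 534.20 → $535; Okafor 140.58 → $140.
Totals: Sato $110 + $170 = $280; Nwosu $110 + $310 = $420; Delacroix $110 + $225 = $335; Chaudhri $110 + $560 = $670; Dube $110 + $535 = $645; Okafor $110 + $140 = $250.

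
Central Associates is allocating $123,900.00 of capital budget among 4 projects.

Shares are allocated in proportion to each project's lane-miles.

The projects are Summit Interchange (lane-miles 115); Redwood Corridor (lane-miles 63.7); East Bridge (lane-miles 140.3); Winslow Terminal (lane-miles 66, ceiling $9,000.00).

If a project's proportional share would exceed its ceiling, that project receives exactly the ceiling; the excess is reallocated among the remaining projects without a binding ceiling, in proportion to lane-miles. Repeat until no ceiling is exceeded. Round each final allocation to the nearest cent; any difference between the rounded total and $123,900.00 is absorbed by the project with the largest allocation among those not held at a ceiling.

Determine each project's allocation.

Summit Interchange: $41,421.63 | Redwood Corridor: $22,943.98 | East Bridge: $50,534.39 | Winslow Terminal: $9,000.00

Sum of lane-miles: 385.
Unconstrained shares: Summit Interchange 37,009.0909; Redwood Corridor 20,499.8182; East Bridge 45,151.0909; Winslow Terminal 21,240.0000.
Cap binds for Winslow Terminal ($9,000.00); balance $114,900.00 reallocated over remaining lane-miles 319.
Remaining shares: Summit Interchange 41,421.6301 → $41,421.63; Redwood Corridor 22,943.9812 → $22,943.98; East Bridge 50,534.3887 → $50,534.39.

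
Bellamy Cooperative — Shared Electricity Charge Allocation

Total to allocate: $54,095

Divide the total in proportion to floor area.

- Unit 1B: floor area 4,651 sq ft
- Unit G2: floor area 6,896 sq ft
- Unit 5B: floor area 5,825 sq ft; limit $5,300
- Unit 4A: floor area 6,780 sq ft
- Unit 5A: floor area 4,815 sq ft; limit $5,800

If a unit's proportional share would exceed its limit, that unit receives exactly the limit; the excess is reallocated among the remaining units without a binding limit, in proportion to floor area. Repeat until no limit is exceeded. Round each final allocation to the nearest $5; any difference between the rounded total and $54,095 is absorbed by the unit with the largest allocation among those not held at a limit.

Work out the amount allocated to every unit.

Unit 1B: $10,910 | Unit G2: $16,180 | Unit 5B: $5,300 | Unit 4A: $15,905 | Unit 5A: $5,800

Sum of floor area: 28,967.
Unconstrained shares: Unit 1B 8,685.60; Unit G2 12,878.07; Unit 5B 10,878.01; Unit 4A 12,661.45; Unit 5A 8,991.87.
Capped: Unit 5B ($5,300), Unit 5A ($5,800); residual $42,995 reallocated over remaining floor area 18,327.
Remaining shares: Unit 1B 10,911.21 → $10,910; Unit G2 16,177.96 → $16,180; Unit 4A 15,905.83 → $15,905.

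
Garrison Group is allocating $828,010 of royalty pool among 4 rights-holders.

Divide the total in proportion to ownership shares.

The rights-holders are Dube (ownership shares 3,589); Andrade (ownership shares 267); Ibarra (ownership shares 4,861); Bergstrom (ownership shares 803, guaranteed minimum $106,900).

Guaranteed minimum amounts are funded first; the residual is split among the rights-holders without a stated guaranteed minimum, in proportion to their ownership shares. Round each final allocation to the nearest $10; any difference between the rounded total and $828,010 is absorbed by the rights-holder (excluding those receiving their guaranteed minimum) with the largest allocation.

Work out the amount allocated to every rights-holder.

Dube: $296,900 | Andrade: $22,090 | Ibarra: $402,120 | Bergstrom: $106,900

Guaranteed amounts: Bergstrom $106,900. Balance $721,110.
Balance split over remaining ownership shares 8,717: Dube 296,898.45 → $296,900; Andrade 22,087.46 → $22,090; Ibarra 402,124.09 → $402,120.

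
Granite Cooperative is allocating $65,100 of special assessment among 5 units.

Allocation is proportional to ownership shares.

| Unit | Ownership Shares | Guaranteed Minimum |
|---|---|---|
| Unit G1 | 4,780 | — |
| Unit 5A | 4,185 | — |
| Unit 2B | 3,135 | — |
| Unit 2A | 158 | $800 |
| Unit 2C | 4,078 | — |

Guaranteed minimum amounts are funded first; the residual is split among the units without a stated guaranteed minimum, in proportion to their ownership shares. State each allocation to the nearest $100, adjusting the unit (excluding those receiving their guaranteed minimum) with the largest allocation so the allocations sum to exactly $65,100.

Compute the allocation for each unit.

Unit G1: $19,000 | Unit 5A: $16,600 | Unit 2B: $12,500 | Unit 2A: $800 | Unit 2C: $16,200

Minimums first: Unit 2A $800. Balance $64,300.
Balance split over remaining ownership shares 16,178: Unit G1 18,998.27 → $19,000; Unit 5A 16,633.42 → $16,600; Unit 2B 12,460.16 → $12,500; Unit 2C 16,208.15 → $16,200.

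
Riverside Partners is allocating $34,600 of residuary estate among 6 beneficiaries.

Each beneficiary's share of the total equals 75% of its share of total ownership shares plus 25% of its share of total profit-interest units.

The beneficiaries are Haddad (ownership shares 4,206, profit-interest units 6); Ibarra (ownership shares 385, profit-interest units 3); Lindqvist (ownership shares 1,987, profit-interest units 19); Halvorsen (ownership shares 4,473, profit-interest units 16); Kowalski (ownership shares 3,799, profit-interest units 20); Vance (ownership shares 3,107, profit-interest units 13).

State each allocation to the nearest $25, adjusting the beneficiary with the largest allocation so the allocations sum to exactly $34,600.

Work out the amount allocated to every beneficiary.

Totals — ownership shares 17,957, profit-interest units 77.
Composite weights (75% ownership shares + 25% profit-interest units): Haddad 0.1952; Ibarra 0.0258; Lindqvist 0.1447; Halvorsen 0.2388; Kowalski 0.2236; Vance 0.1720.
Unrounded shares: Haddad 6,752.20; Ibarra 893.38; Lindqvist 5,005.87; Halvorsen 8,261.42; Kowalski 7,736.76; Vance 5,950.37.
At nearest $25: Haddad $6,750; Ibarra $900; Lindqvist $5,000; Halvorsen $8,250; Kowalski $7,725; Vance $5,950. Sum = $34,575.
Difference $34,600 − $34,575 = +$25 applied to largest allocation (Halvorsen): Halvorsen becomes $8,275.

Haddad: $6,750; Ibarra: $900; Lindqvist: $5,000; Halvorsen: $8,275; Kowalski: $7,725; Vance: $5,950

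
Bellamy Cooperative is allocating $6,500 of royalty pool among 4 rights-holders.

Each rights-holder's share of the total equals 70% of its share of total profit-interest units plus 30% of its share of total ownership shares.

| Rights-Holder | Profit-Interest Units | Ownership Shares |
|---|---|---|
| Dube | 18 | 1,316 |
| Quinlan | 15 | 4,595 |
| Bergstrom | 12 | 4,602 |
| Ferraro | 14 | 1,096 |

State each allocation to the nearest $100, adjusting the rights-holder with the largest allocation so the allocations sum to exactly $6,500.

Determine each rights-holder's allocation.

Totals — profit-interest units 59, ownership shares 11,609.
Blended shares (70% profit-interest units + 30% ownership shares): Dube 0.2476; Quinlan 0.2967; Bergstrom 0.2613; Ferraro 0.1944.
Raw shares: Dube 1,609.19; Quinlan 1,928.62; Bergstrom 1,698.44; Ferraro 1,263.76.
After rounding ($100): Dube $1,600; Quinlan $1,900; Bergstrom $1,700; Ferraro $1,300. Sum = $6,500.
Rounded total matches; no reconciliation needed.

Dube: $1,600 · Quinlan: $1,900 · Bergstrom: $1,700 · Ferraro: $1,300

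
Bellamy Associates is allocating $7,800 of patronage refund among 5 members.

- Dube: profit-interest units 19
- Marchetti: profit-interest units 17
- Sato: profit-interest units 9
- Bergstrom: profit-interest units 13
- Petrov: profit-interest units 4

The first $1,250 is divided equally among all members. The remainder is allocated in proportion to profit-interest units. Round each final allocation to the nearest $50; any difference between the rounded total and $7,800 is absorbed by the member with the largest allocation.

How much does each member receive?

Dube: $2,300 · Marchetti: $2,050 · Sato: $1,200 · Bergstrom: $1,600 · Petrov: $650

$1,250 shared equally gives $250 per member.
Remainder $6,550 by profit-interest units (total 62): Dube 2,007.26 → $2,000; Marchetti 1,795.97 → $1,800; Sato 950.81 → $950; Bergstrom 1,373.39 → $1,350; Petrov 422.58 → $400.
Rounding difference +$50 on remainder applied to Dube.
Totals: Dube $250 + $2,050 = $2,300; Marchetti $250 + $1,800 = $2,050; Sato $250 + $950 = $1,200; Bergstrom $250 + $1,350 = $1,600; Petrov $250 + $400 = $650.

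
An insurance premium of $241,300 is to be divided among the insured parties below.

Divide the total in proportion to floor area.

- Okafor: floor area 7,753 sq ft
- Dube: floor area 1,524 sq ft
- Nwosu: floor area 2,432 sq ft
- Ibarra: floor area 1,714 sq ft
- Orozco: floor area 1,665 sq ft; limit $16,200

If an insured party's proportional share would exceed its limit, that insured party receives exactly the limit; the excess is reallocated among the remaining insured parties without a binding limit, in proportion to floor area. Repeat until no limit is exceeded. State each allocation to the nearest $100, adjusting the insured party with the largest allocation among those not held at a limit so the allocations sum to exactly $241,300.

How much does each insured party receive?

Total floor area = 15,088.
Unconstrained shares: Okafor 123,992.50; Dube 24,373.09; Nwosu 38,894.59; Ibarra 27,411.73; Orozco 26,628.08.
Cap binds for Orozco ($16,200); remaining pool $225,100 reallocated over remaining floor area 13,423.
Redistributed shares: Okafor 130,015.67 → $130,000; Dube 25,557.06 → $25,600; Nwosu 40,783.97 → $40,800; Ibarra 28,743.31 → $28,700.

Okafor: $130,000 · Dube: $25,600 · Nwosu: $40,800 · Ibarra: $28,700 · Orozco: $16,200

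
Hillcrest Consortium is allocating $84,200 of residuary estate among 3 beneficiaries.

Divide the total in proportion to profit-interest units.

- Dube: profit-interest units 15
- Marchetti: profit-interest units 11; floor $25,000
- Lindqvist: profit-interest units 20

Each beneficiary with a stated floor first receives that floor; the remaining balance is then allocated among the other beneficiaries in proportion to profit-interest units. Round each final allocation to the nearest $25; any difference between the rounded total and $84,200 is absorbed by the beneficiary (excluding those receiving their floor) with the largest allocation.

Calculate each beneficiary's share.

Guaranteed amounts: Marchetti $25,000. Residual $59,200.
Residual split over remaining profit-interest units 35: Dube 25,371.43 → $25,375; Lindqvist 33,828.57 → $33,825.

Dube: $25,375 · Marchetti: $25,000 · Lindqvist: $33,825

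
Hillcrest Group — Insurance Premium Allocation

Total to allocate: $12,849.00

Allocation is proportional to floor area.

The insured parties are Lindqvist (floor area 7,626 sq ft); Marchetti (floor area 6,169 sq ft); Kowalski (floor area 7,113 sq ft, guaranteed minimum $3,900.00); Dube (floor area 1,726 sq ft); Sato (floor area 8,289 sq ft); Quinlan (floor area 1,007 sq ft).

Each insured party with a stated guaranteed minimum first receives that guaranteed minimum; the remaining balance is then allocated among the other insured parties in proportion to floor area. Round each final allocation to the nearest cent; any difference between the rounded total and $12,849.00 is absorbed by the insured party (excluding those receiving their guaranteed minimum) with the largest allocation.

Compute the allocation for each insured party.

Lindqvist: $2,749.93 · Marchetti: $2,224.54 · Kowalski: $3,900.00 · Dube: $622.39 · Sato: $2,989.02 · Quinlan: $363.12

Guaranteed amounts: Kowalski $3,900.00. Residual $8,949.00.
Residual split over remaining floor area 24,817: Lindqvist 2,749.9325 → $2,749.93; Marchetti 2,224.5389 → $2,224.54; Dube 622.3949 → $622.39; Sato 2,989.0100 → $2,989.01; Quinlan 363.1238 → $363.12.
Rounding difference +$0.01 applied to Sato → $2,989.02.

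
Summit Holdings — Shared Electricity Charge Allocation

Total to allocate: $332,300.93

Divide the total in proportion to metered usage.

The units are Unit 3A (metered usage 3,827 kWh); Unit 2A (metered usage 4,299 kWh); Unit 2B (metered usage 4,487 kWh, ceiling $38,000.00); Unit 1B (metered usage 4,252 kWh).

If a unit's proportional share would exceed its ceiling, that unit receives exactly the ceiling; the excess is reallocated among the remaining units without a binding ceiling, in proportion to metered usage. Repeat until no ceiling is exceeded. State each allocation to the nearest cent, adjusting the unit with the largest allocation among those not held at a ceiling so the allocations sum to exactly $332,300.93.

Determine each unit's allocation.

Unit 3A: $90,991.25; Unit 2A: $102,213.58; Unit 2B: $38,000.00; Unit 1B: $101,096.10

Combined metered usage = 16,865.
Unconstrained shares: Unit 3A 75,405.6128; Unit 2A 84,705.7040; Unit 2B 88,409.9776; Unit 1B 83,779.6356.
Cap binds for Unit 2B ($38,000.00); balance $294,300.93 reallocated over remaining metered usage 12,378.
Shares after redistribution: Unit 3A 90,991.2473 → $90,991.25; Unit 2A 102,213.5804 → $102,213.58; Unit 1B 101,096.1023 → $101,096.10.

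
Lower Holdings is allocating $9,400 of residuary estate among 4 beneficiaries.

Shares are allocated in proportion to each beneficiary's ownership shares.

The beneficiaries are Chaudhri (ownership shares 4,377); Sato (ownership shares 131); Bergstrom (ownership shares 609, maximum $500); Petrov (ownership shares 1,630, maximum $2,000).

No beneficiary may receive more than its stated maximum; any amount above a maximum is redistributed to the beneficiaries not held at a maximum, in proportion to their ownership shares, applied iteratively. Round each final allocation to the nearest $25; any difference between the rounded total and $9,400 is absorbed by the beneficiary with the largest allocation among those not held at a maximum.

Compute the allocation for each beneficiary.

Ownership shares total: 6,747.
Proportional shares (ignoring caps): Chaudhri 6,098.09; Sato 182.51; Bergstrom 848.47; Petrov 2,270.94.
Cap binds for Bergstrom ($500), Petrov ($2,000); balance $6,900 reallocated over remaining ownership shares 4,508.
Shares after redistribution: Chaudhri 6,699.49 → $6,700; Sato 200.51 → $200.

Chaudhri: $6,700 | Sato: $200 | Bergstrom: $500 | Petrov: $2,000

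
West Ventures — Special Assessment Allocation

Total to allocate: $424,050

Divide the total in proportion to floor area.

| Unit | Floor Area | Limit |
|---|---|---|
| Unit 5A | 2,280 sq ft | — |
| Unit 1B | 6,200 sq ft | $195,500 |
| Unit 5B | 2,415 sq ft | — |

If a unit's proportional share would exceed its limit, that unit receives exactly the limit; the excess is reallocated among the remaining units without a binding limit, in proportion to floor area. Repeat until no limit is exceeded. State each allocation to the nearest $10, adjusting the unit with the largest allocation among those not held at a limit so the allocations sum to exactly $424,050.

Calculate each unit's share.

Combined floor area = 10,895.
Unconstrained shares: Unit 5A 88,741.07; Unit 1B 241,313.45; Unit 5B 93,995.48.
Held at cap: Unit 1B ($195,500); balance $228,550 reallocated over remaining floor area 4,695.
Redistributed shares: Unit 5A 110,989.14 → $110,990; Unit 5B 117,560.86 → $117,560.

Unit 5A: $110,990 | Unit 1B: $195,500 | Unit 5B: $117,560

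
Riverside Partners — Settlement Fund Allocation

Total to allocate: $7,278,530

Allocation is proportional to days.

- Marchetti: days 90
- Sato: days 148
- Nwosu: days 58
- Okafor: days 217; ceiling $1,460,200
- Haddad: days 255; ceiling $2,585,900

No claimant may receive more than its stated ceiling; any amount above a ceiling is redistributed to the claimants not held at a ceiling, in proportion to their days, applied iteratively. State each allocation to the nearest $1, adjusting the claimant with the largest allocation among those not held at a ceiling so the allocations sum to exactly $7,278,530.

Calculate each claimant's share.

Marchetti: $982,833; Sato: $1,616,215; Nwosu: $633,382; Okafor: $1,460,200; Haddad: $2,585,900

Combined days = 768.
Proportional shares (ignoring caps): Marchetti 852,952.73; Sato 1,402,633.39; Nwosu 549,680.65; Okafor 2,056,563.82; Haddad 2,416,699.41.
Capped: Okafor ($1,460,200); balance $5,818,330 reallocated over remaining days 551.
Capped: Haddad ($2,585,900); balance $3,232,430 reallocated over remaining days 296.
Remaining shares: Marchetti 982,833.45 → $982,833; Sato 1,616,215.00 → $1,616,215; Nwosu 633,381.55 → $633,382.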